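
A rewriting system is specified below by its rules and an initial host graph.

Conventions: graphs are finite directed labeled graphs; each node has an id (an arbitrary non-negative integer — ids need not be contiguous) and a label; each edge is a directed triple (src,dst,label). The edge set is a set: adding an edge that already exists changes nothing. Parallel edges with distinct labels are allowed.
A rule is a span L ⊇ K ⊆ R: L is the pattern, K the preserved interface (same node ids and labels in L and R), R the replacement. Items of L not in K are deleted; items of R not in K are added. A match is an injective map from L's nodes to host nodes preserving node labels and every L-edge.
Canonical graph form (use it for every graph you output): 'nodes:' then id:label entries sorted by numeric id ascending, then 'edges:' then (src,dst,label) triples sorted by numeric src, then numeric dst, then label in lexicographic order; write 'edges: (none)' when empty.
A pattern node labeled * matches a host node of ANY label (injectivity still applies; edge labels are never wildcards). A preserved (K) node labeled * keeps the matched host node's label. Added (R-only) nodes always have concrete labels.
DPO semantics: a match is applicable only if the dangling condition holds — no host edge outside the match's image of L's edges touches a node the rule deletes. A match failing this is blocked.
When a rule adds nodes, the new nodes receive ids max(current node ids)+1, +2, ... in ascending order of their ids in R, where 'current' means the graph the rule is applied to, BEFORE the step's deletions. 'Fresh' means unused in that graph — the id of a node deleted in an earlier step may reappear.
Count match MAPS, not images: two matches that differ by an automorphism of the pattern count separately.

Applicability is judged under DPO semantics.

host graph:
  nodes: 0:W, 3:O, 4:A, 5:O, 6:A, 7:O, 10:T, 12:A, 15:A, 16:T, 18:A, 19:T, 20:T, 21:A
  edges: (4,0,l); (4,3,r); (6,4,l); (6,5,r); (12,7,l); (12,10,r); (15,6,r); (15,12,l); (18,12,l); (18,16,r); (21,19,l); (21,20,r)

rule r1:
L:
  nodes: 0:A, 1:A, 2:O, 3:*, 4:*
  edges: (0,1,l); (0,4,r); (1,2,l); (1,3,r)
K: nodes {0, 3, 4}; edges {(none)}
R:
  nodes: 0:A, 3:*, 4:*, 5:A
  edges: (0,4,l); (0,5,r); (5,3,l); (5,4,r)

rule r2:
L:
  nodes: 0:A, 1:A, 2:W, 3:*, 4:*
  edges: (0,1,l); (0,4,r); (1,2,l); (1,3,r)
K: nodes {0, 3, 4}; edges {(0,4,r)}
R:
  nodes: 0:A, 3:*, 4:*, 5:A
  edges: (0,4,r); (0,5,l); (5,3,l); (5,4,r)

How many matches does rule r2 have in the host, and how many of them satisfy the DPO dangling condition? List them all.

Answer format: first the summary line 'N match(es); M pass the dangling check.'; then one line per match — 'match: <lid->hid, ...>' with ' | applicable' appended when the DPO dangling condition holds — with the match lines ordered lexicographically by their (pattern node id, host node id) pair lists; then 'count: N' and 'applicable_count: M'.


1 match(es); 1 pass the dangling check.
match: 0->6, 1->4, 2->0, 3->3, 4->5 | applicable
count: 1
applicable_count: 1


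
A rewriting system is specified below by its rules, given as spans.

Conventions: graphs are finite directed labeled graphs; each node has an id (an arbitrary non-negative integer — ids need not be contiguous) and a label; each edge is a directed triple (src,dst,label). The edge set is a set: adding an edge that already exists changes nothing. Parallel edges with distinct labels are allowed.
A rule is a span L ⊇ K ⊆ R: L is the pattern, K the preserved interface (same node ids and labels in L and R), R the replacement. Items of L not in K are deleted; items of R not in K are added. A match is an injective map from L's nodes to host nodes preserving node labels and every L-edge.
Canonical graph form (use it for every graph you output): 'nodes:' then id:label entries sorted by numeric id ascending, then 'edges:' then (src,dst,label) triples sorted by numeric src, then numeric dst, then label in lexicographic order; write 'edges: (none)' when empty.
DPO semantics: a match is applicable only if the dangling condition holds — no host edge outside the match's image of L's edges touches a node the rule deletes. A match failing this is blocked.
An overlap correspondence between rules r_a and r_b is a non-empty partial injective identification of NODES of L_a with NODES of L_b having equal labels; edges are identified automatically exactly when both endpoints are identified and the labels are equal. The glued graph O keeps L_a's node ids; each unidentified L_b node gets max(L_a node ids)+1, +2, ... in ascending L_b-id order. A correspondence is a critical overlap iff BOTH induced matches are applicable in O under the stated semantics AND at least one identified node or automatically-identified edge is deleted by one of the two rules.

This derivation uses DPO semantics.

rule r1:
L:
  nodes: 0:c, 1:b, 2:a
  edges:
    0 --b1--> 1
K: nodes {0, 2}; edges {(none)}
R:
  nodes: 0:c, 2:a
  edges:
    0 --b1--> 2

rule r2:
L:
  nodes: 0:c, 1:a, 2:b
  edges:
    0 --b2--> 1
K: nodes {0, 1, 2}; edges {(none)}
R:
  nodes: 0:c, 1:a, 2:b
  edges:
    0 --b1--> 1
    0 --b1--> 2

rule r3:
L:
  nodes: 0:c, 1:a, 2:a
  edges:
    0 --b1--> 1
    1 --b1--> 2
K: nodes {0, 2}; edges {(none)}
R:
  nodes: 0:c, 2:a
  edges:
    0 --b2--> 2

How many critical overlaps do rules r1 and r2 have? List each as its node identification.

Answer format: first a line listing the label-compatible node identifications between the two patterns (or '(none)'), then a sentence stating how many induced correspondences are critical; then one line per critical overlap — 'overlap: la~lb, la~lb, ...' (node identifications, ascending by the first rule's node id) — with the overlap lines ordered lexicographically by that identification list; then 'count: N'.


label-compatible node identifications between L(r1) and L(r2): 0~0, 1~2, 2~1
4 of the induced correspondences are critical overlaps of r1 and r2.
overlap: 0~0, 1~2
overlap: 0~0, 1~2, 2~1
overlap: 1~2
overlap: 1~2, 2~1
count: 4


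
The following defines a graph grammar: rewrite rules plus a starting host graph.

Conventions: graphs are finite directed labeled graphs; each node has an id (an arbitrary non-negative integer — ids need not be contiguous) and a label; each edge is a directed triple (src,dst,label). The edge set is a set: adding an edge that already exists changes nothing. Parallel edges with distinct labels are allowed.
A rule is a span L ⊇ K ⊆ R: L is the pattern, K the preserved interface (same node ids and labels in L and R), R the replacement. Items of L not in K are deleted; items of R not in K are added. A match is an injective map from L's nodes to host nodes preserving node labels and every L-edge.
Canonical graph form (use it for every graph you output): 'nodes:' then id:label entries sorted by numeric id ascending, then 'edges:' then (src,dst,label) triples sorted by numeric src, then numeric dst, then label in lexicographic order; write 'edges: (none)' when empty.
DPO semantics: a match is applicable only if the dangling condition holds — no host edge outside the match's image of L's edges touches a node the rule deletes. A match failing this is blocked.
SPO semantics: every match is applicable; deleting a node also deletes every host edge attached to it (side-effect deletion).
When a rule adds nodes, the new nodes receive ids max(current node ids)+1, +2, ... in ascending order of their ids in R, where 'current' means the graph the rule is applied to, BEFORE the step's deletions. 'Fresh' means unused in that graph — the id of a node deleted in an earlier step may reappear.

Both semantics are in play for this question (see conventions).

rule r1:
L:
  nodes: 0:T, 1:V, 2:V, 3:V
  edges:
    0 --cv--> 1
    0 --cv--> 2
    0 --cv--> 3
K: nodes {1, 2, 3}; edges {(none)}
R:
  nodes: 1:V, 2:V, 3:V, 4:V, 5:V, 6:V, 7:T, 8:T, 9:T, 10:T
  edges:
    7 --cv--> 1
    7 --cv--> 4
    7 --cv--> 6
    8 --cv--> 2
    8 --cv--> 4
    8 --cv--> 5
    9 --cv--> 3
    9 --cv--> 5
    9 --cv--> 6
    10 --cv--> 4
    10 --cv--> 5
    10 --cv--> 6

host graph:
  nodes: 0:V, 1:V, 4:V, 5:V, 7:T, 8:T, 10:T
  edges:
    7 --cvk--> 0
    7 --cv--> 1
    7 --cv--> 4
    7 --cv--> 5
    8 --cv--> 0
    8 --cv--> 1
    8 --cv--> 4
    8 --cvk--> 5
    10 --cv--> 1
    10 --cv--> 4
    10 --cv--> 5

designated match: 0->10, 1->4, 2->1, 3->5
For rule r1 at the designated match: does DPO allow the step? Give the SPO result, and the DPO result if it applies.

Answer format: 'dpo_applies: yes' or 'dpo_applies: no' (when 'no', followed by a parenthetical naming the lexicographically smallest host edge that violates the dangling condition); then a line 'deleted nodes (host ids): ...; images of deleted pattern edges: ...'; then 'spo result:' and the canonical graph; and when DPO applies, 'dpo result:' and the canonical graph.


dpo_applies: yes
deleted nodes (host ids): 10; images of deleted pattern edges: (10,1,cv); (10,4,cv); (10,5,cv)
spo result:
nodes: 0:V, 1:V, 4:V, 5:V, 7:T, 8:T, 11:V, 12:V, 13:V, 14:T, 15:T, 16:T, 17:T
edges: (7,0,cvk); (7,1,cv); (7,4,cv); (7,5,cv); (8,0,cv); (8,1,cv); (8,4,cv); (8,5,cvk); (14,4,cv); (14,11,cv); (14,13,cv); (15,1,cv); (15,11,cv); (15,12,cv); (16,5,cv); (16,12,cv); (16,13,cv); (17,11,cv); (17,12,cv); (17,13,cv)
dpo result:
nodes: 0:V, 1:V, 4:V, 5:V, 7:T, 8:T, 11:V, 12:V, 13:V, 14:T, 15:T, 16:T, 17:T
edges: (7,0,cvk); (7,1,cv); (7,4,cv); (7,5,cv); (8,0,cv); (8,1,cv); (8,4,cv); (8,5,cvk); (14,4,cv); (14,11,cv); (14,13,cv); (15,1,cv); (15,11,cv); (15,12,cv); (16,5,cv); (16,12,cv); (16,13,cv); (17,11,cv); (17,12,cv); (17,13,cv)


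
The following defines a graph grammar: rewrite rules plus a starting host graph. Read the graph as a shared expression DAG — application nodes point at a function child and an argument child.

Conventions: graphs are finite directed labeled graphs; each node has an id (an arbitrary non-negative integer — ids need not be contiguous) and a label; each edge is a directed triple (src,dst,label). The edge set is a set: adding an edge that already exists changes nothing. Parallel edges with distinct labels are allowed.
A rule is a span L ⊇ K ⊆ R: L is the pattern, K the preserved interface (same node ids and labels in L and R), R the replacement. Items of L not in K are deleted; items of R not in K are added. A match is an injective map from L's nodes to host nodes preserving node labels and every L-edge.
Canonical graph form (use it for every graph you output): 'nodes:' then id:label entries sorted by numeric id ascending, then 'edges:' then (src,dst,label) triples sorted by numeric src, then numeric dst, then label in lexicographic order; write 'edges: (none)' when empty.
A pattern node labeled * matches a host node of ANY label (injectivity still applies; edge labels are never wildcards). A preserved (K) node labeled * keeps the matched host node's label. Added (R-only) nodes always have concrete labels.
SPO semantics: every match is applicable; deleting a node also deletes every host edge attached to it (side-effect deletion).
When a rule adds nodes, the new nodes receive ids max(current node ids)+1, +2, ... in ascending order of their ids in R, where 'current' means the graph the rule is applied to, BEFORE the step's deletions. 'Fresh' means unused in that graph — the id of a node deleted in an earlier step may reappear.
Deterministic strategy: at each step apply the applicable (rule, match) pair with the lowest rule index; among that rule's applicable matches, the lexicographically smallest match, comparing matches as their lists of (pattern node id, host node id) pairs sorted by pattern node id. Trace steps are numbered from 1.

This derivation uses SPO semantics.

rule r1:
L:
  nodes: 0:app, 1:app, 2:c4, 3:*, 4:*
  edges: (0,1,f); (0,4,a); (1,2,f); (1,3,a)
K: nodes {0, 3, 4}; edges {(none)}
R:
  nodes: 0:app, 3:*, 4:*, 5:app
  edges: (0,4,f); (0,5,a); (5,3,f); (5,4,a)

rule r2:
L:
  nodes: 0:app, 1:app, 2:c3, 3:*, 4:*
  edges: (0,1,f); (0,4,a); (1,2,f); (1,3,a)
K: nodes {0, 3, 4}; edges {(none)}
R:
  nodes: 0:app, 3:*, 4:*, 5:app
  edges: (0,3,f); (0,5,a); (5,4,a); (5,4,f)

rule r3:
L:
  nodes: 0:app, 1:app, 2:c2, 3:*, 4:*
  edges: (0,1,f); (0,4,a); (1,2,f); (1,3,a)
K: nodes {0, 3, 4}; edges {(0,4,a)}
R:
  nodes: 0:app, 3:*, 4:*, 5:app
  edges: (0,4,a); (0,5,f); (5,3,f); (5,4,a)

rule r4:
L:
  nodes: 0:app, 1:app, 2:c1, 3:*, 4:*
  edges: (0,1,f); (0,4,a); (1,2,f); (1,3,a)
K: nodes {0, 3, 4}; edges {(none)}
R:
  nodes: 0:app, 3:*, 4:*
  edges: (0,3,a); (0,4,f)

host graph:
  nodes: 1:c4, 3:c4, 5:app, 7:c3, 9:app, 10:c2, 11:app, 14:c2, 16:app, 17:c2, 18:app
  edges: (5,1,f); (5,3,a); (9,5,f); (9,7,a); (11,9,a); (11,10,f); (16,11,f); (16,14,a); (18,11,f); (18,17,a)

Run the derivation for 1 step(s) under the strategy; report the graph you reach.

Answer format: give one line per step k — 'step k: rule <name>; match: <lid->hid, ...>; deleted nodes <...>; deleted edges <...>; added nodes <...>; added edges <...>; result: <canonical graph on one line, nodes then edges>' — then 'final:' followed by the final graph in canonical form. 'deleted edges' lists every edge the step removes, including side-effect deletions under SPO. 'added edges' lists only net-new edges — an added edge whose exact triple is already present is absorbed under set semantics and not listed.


step 1: rule r1; match: 0->9, 1->5, 2->1, 3->3, 4->7; deleted nodes 1, 5; deleted edges (5,1,f); (5,3,a); (9,5,f); (9,7,a); added nodes 19; added edges (9,7,f); (9,19,a); (19,3,f); (19,7,a); result: nodes: 3:c4, 7:c3, 9:app, 10:c2, 11:app, 14:c2, 16:app, 17:c2, 18:app, 19:app edges: (9,7,f); (9,19,a); (11,9,a); (11,10,f); (16,11,f); (16,14,a); (18,11,f); (18,17,a); (19,3,f); (19,7,a)
final:
nodes: 3:c4, 7:c3, 9:app, 10:c2, 11:app, 14:c2, 16:app, 17:c2, 18:app, 19:app
edges: (9,7,f); (9,19,a); (11,9,a); (11,10,f); (16,11,f); (16,14,a); (18,11,f); (18,17,a); (19,3,f); (19,7,a)


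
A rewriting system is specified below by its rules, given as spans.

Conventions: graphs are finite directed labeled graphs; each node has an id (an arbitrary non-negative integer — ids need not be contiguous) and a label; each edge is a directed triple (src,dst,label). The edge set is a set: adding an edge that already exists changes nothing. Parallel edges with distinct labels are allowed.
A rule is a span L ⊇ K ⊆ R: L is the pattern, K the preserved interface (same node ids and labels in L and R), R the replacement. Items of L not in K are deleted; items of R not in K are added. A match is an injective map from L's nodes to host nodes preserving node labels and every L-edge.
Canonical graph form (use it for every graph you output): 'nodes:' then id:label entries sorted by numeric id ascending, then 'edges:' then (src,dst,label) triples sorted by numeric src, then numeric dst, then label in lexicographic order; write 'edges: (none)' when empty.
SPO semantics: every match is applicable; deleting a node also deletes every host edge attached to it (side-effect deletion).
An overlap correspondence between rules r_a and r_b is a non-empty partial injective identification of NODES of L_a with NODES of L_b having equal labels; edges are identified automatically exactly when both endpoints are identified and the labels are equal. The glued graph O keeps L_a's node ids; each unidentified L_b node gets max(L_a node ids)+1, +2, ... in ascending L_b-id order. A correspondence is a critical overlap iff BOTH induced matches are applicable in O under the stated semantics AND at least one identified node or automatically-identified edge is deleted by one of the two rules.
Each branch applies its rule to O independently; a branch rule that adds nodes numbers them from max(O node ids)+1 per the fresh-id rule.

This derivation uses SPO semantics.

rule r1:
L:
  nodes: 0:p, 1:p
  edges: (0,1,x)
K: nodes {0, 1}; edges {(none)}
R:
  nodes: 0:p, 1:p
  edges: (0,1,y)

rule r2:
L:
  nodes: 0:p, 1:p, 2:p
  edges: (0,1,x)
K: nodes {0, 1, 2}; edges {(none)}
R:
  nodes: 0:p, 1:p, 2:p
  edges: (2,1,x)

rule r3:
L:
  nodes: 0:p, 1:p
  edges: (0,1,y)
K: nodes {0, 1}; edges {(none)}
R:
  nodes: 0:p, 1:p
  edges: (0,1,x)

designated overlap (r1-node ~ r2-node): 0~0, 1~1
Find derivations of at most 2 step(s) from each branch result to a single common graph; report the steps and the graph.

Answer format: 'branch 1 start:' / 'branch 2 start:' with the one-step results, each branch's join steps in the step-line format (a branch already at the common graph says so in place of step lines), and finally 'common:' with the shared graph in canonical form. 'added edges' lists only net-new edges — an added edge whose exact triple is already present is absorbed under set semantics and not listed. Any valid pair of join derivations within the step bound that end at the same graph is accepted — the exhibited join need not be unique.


branch 1 start:
nodes: 0:p, 1:p, 2:p
edges: (0,1,y)
branch 2 start:
nodes: 0:p, 1:p, 2:p
edges: (2,1,x)
branch 1 step 1: rule r3; match: 0->0, 1->1; deleted nodes (none); deleted edges (0,1,y); added nodes (none); added edges (0,1,x); result: nodes: 0:p, 1:p, 2:p edges: (0,1,x)
branch 2 step 1: rule r2; match: 0->2, 1->1, 2->0; deleted nodes (none); deleted edges (2,1,x); added nodes (none); added edges (0,1,x); result: nodes: 0:p, 1:p, 2:p edges: (0,1,x)
common:
nodes: 0:p, 1:p, 2:p
edges: (0,1,x)


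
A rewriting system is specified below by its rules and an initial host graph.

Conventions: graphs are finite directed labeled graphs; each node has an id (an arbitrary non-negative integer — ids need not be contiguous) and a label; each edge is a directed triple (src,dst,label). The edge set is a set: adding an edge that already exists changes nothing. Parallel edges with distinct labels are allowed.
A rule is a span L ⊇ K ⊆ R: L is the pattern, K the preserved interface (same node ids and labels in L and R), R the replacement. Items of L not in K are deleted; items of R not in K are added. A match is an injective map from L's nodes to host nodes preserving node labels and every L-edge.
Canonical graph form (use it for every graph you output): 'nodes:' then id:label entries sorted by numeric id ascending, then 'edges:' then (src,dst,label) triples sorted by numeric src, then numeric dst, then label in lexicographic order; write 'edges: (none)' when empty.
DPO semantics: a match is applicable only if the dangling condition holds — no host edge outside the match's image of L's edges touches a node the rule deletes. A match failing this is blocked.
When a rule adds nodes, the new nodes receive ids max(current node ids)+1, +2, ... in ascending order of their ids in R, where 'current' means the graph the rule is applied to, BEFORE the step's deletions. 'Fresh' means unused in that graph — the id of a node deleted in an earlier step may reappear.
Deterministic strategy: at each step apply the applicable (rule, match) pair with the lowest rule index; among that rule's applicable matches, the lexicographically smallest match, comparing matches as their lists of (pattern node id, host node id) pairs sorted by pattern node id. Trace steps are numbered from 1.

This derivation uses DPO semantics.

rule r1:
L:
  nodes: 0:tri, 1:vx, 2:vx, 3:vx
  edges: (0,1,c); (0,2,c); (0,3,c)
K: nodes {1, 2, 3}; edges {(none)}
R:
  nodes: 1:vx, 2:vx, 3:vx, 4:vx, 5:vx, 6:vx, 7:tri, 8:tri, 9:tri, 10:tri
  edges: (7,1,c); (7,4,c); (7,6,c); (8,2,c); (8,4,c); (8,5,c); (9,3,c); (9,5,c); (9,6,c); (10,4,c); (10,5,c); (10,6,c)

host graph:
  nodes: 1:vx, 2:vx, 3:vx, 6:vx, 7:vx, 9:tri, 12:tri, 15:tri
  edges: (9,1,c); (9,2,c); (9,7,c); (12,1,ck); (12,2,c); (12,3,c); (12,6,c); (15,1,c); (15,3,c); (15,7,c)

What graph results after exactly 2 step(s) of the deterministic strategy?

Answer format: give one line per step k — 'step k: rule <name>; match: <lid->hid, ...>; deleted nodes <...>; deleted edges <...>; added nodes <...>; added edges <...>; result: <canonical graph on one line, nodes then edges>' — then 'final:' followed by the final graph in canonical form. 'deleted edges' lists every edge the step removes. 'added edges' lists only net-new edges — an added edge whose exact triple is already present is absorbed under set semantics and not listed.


step 1: rule r1; match: 0->9, 1->1, 2->2, 3->7; deleted nodes 9; deleted edges (9,1,c); (9,2,c); (9,7,c); added nodes 16, 17, 18, 19, 20, 21, 22; added edges (19,1,c); (19,16,c); (19,18,c); (20,2,c); (20,16,c); (20,17,c); (21,7,c); (21,17,c); (21,18,c); (22,16,c); (22,17,c); (22,18,c); result: nodes: 1:vx, 2:vx, 3:vx, 6:vx, 7:vx, 12:tri, 15:tri, 16:vx, 17:vx, 18:vx, 19:tri, 20:tri, 21:tri, 22:tri edges: (12,1,ck); (12,2,c); (12,3,c); (12,6,c); (15,1,c); (15,3,c); (15,7,c); (19,1,c); (19,16,c); (19,18,c); (20,2,c); (20,16,c); (20,17,c); (21,7,c); (21,17,c); (21,18,c); (22,16,c); (22,17,c); (22,18,c)
step 2: rule r1; match: 0->15, 1->1, 2->3, 3->7; deleted nodes 15; deleted edges (15,1,c); (15,3,c); (15,7,c); added nodes 23, 24, 25, 26, 27, 28, 29; added edges (26,1,c); (26,23,c); (26,25,c); (27,3,c); (27,23,c); (27,24,c); (28,7,c); (28,24,c); (28,25,c); (29,23,c); (29,24,c); (29,25,c); result: nodes: 1:vx, 2:vx, 3:vx, 6:vx, 7:vx, 12:tri, 16:vx, 17:vx, 18:vx, 19:tri, 20:tri, 21:tri, 22:tri, 23:vx, 24:vx, 25:vx, 26:tri, 27:tri, 28:tri, 29:tri edges: (12,1,ck); (12,2,c); (12,3,c); (12,6,c); (19,1,c); (19,16,c); (19,18,c); (20,2,c); (20,16,c); (20,17,c); (21,7,c); (21,17,c); (21,18,c); (22,16,c); (22,17,c); (22,18,c); (26,1,c); (26,23,c); (26,25,c); (27,3,c); (27,23,c); (27,24,c); (28,7,c); (28,24,c); (28,25,c); (29,23,c); (29,24,c); (29,25,c)
final:
nodes: 1:vx, 2:vx, 3:vx, 6:vx, 7:vx, 12:tri, 16:vx, 17:vx, 18:vx, 19:tri, 20:tri, 21:tri, 22:tri, 23:vx, 24:vx, 25:vx, 26:tri, 27:tri, 28:tri, 29:tri
edges: (12,1,ck); (12,2,c); (12,3,c); (12,6,c); (19,1,c); (19,16,c); (19,18,c); (20,2,c); (20,16,c); (20,17,c); (21,7,c); (21,17,c); (21,18,c); (22,16,c); (22,17,c); (22,18,c); (26,1,c); (26,23,c); (26,25,c); (27,3,c); (27,23,c); (27,24,c); (28,7,c); (28,24,c); (28,25,c); (29,23,c); (29,24,c); (29,25,c)


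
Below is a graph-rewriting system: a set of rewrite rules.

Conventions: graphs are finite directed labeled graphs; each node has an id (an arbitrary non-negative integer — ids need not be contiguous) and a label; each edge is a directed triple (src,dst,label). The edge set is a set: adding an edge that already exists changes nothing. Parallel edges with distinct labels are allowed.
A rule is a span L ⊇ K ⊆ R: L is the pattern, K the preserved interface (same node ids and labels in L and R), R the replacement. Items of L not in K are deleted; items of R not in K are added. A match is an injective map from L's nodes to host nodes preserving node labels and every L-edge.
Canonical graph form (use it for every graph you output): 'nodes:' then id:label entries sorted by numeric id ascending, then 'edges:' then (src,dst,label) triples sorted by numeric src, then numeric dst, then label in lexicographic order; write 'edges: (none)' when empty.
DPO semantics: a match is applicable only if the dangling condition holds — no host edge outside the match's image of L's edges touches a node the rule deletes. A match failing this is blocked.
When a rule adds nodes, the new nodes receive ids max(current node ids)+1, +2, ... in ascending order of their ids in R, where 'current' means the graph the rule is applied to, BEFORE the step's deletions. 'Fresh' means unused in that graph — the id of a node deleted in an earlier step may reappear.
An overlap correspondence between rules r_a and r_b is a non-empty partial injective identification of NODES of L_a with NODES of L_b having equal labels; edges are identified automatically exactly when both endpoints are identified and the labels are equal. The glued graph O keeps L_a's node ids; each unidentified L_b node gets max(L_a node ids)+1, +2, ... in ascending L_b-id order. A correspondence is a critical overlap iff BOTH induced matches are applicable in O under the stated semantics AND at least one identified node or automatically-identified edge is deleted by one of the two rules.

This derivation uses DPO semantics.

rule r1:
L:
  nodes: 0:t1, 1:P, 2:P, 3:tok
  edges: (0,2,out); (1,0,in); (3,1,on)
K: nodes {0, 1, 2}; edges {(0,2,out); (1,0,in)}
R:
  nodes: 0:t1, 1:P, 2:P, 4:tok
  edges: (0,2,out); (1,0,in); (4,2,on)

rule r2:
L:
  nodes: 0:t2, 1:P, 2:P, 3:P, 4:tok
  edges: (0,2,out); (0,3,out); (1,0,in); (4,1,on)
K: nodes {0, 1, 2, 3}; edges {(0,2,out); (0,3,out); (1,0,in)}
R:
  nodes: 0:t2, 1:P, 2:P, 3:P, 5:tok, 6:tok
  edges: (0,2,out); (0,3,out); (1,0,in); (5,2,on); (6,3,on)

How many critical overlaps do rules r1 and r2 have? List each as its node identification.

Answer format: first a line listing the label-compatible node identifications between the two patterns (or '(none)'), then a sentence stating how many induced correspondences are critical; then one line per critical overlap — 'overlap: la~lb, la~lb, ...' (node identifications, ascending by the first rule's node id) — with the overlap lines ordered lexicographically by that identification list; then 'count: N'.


label-compatible node identifications between L(r1) and L(r2): 1~1, 1~2, 1~3, 2~1, 2~2, 2~3, 3~4
3 of the induced correspondences are critical overlaps of r1 and r2.
overlap: 1~1, 2~2, 3~4
overlap: 1~1, 2~3, 3~4
overlap: 1~1, 3~4
count: 3


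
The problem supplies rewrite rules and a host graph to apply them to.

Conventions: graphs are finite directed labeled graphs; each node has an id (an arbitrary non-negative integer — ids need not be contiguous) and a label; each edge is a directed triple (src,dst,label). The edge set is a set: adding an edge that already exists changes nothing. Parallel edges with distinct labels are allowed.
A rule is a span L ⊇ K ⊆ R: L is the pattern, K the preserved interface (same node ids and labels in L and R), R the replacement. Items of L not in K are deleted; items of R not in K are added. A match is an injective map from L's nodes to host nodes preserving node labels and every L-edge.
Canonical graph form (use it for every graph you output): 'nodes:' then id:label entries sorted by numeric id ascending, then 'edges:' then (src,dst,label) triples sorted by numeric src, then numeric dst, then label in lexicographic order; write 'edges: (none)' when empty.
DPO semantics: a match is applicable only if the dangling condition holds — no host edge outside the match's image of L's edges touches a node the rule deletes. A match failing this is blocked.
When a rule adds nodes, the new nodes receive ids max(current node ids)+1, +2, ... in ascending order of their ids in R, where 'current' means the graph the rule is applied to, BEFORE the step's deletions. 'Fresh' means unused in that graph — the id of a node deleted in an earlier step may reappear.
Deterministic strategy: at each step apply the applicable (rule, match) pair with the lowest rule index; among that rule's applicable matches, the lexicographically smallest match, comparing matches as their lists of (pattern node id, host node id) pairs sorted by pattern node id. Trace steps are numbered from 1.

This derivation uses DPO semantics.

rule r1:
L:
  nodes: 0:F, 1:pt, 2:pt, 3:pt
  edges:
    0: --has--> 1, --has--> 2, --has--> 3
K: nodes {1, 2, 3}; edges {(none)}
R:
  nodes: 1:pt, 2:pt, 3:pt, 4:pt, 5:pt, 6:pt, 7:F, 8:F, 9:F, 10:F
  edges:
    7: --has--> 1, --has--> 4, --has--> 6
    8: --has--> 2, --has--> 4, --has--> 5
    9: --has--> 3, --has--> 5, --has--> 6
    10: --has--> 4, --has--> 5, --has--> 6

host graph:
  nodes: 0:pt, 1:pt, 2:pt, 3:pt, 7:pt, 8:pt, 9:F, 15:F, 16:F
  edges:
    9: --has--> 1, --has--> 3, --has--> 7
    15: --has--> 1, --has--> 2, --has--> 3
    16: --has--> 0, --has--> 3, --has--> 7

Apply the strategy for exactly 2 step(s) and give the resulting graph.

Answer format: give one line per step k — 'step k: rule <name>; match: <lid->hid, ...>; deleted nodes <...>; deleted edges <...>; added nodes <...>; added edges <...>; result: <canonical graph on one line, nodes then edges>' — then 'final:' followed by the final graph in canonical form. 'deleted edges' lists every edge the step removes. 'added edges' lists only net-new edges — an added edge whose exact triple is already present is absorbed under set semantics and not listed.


step 1: rule r1; match: 0->9, 1->1, 2->3, 3->7; deleted nodes 9; deleted edges (9,1,has); (9,3,has); (9,7,has); added nodes 17, 18, 19, 20, 21, 22, 23; added edges (20,1,has); (20,17,has); (20,19,has); (21,3,has); (21,17,has); (21,18,has); (22,7,has); (22,18,has); (22,19,has); (23,17,has); (23,18,has); (23,19,has); result: nodes: 0:pt, 1:pt, 2:pt, 3:pt, 7:pt, 8:pt, 15:F, 16:F, 17:pt, 18:pt, 19:pt, 20:F, 21:F, 22:F, 23:F edges: (15,1,has); (15,2,has); (15,3,has); (16,0,has); (16,3,has); (16,7,has); (20,1,has); (20,17,has); (20,19,has); (21,3,has); (21,17,has); (21,18,has); (22,7,has); (22,18,has); (22,19,has); (23,17,has); (23,18,has); (23,19,has)
step 2: rule r1; match: 0->15, 1->1, 2->2, 3->3; deleted nodes 15; deleted edges (15,1,has); (15,2,has); (15,3,has); added nodes 24, 25, 26, 27, 28, 29, 30; added edges (27,1,has); (27,24,has); (27,26,has); (28,2,has); (28,24,has); (28,25,has); (29,3,has); (29,25,has); (29,26,has); (30,24,has); (30,25,has); (30,26,has); result: nodes: 0:pt, 1:pt, 2:pt, 3:pt, 7:pt, 8:pt, 16:F, 17:pt, 18:pt, 19:pt, 20:F, 21:F, 22:F, 23:F, 24:pt, 25:pt, 26:pt, 27:F, 28:F, 29:F, 30:F edges: (16,0,has); (16,3,has); (16,7,has); (20,1,has); (20,17,has); (20,19,has); (21,3,has); (21,17,has); (21,18,has); (22,7,has); (22,18,has); (22,19,has); (23,17,has); (23,18,has); (23,19,has); (27,1,has); (27,24,has); (27,26,has); (28,2,has); (28,24,has); (28,25,has); (29,3,has); (29,25,has); (29,26,has); (30,24,has); (30,25,has); (30,26,has)
final:
nodes: 0:pt, 1:pt, 2:pt, 3:pt, 7:pt, 8:pt, 16:F, 17:pt, 18:pt, 19:pt, 20:F, 21:F, 22:F, 23:F, 24:pt, 25:pt, 26:pt, 27:F, 28:F, 29:F, 30:F
edges: (16,0,has); (16,3,has); (16,7,has); (20,1,has); (20,17,has); (20,19,has); (21,3,has); (21,17,has); (21,18,has); (22,7,has); (22,18,has); (22,19,has); (23,17,has); (23,18,has); (23,19,has); (27,1,has); (27,24,has); (27,26,has); (28,2,has); (28,24,has); (28,25,has); (29,3,has); (29,25,has); (29,26,has); (30,24,has); (30,25,has); (30,26,has)


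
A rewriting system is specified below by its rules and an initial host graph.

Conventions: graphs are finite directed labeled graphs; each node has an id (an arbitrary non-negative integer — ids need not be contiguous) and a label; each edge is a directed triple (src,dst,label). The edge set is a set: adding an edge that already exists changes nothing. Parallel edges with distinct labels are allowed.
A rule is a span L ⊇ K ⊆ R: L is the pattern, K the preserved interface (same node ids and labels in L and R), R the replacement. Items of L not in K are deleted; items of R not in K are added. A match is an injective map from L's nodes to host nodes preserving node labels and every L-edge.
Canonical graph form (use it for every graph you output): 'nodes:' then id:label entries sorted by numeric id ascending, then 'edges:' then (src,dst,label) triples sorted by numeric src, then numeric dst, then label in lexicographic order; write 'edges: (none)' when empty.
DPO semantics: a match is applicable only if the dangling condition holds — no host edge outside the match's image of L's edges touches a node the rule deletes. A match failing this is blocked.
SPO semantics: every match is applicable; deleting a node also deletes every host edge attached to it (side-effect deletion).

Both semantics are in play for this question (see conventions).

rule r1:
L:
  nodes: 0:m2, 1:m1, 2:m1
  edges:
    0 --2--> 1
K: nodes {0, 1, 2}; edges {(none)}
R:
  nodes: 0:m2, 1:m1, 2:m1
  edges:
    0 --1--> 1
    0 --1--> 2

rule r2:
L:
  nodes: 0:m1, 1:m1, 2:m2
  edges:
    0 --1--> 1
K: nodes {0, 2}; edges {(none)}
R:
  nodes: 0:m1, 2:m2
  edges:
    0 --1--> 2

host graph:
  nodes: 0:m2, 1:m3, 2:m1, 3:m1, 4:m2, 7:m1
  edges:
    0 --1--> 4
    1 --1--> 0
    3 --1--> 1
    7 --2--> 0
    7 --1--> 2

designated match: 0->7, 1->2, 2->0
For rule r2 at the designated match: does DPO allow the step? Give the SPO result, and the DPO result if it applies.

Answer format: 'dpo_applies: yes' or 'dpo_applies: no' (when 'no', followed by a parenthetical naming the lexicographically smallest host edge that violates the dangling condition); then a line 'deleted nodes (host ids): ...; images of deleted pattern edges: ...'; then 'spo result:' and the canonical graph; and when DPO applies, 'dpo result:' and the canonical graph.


dpo_applies: yes
deleted nodes (host ids): 2; images of deleted pattern edges: (7,2,1)
spo result:
nodes: 0:m2, 1:m3, 3:m1, 4:m2, 7:m1
edges: (0,4,1); (1,0,1); (3,1,1); (7,0,1); (7,0,2)
dpo result:
nodes: 0:m2, 1:m3, 3:m1, 4:m2, 7:m1
edges: (0,4,1); (1,0,1); (3,1,1); (7,0,1); (7,0,2)


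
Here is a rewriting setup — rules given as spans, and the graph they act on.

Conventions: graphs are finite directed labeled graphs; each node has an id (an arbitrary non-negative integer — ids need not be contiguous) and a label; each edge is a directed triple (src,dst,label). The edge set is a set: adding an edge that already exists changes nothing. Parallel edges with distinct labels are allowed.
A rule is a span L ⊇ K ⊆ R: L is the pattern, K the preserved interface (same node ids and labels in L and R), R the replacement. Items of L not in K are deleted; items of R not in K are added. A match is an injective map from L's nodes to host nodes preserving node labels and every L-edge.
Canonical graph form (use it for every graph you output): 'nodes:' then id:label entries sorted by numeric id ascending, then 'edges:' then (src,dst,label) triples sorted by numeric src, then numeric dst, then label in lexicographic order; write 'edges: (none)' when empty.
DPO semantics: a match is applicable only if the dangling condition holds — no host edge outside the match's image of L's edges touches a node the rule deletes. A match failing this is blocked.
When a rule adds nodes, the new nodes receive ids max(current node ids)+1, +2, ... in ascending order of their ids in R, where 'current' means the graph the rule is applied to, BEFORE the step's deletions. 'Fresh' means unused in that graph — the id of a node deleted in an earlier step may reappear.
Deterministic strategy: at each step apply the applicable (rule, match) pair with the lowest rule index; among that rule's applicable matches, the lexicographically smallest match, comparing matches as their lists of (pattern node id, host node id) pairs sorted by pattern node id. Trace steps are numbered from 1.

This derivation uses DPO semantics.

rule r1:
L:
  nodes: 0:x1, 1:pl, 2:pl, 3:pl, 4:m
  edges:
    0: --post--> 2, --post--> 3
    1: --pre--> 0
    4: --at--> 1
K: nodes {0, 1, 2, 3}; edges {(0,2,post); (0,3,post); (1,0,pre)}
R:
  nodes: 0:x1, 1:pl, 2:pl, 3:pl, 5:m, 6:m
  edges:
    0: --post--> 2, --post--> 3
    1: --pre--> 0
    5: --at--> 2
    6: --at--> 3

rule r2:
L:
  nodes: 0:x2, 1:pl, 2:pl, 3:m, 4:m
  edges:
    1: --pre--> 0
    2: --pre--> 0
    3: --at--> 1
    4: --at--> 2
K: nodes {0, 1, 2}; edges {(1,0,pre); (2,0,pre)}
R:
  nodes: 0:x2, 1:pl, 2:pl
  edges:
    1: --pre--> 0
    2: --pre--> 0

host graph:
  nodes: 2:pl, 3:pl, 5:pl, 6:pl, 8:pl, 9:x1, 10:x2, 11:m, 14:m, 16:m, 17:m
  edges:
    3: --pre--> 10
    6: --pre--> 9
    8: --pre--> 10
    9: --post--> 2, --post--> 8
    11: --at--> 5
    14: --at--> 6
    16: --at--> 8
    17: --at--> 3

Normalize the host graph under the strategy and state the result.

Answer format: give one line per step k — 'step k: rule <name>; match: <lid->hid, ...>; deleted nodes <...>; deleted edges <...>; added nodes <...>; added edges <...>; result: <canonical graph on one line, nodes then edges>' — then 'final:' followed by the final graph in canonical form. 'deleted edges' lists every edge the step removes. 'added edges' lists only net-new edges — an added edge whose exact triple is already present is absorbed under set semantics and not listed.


step 1: rule r1; match: 0->9, 1->6, 2->2, 3->8, 4->14; deleted nodes 14; deleted edges (14,6,at); added nodes 18, 19; added edges (18,2,at); (19,8,at); result: nodes: 2:pl, 3:pl, 5:pl, 6:pl, 8:pl, 9:x1, 10:x2, 11:m, 16:m, 17:m, 18:m, 19:m edges: (3,10,pre); (6,9,pre); (8,10,pre); (9,2,post); (9,8,post); (11,5,at); (16,8,at); (17,3,at); (18,2,at); (19,8,at)
step 2: rule r2; match: 0->10, 1->3, 2->8, 3->17, 4->16; deleted nodes 16, 17; deleted edges (16,8,at); (17,3,at); added nodes (none); added edges (none); result: nodes: 2:pl, 3:pl, 5:pl, 6:pl, 8:pl, 9:x1, 10:x2, 11:m, 18:m, 19:m edges: (3,10,pre); (6,9,pre); (8,10,pre); (9,2,post); (9,8,post); (11,5,at); (18,2,at); (19,8,at)
final:
nodes: 2:pl, 3:pl, 5:pl, 6:pl, 8:pl, 9:x1, 10:x2, 11:m, 18:m, 19:m
edges: (3,10,pre); (6,9,pre); (8,10,pre); (9,2,post); (9,8,post); (11,5,at); (18,2,at); (19,8,at)


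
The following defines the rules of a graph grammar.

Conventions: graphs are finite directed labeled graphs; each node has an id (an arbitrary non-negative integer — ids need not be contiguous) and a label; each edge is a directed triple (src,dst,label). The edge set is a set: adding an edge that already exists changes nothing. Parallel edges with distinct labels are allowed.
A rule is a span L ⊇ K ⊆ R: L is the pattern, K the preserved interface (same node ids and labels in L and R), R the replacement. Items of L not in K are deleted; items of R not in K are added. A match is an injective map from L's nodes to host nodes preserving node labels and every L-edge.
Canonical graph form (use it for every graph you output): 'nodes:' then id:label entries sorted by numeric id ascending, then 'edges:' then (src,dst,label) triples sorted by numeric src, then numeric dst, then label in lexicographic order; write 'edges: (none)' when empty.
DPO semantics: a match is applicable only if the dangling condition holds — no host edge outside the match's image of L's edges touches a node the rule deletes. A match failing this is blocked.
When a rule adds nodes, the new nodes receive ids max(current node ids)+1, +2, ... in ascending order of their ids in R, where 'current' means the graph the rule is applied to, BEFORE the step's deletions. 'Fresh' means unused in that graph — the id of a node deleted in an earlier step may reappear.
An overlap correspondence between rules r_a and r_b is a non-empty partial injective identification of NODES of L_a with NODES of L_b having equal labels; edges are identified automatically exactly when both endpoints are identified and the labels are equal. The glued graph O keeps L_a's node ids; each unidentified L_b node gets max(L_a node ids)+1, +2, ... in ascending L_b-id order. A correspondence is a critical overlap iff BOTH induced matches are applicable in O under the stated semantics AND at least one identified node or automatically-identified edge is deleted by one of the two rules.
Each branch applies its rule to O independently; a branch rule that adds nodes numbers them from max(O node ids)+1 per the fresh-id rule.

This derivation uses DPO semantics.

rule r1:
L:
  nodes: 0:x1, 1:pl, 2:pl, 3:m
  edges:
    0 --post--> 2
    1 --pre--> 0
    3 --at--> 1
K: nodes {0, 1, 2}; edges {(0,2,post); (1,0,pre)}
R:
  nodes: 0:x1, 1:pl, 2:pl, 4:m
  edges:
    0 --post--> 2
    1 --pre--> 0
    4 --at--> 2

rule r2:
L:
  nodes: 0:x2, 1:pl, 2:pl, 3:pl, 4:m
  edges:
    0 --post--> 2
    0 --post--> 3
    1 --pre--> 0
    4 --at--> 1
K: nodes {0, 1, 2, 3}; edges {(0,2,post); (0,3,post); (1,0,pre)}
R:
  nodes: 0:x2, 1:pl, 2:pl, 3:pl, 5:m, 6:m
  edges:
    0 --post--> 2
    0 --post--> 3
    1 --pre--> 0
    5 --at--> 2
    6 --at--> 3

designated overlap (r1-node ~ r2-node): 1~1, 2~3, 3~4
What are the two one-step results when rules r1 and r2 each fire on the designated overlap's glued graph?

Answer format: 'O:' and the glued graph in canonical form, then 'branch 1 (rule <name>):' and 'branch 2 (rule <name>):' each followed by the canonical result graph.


O:
nodes: 0:x1, 1:pl, 2:pl, 3:m, 4:x2, 5:pl
edges: (0,2,post); (1,0,pre); (1,4,pre); (3,1,at); (4,2,post); (4,5,post)
branch 1 (rule r1):
nodes: 0:x1, 1:pl, 2:pl, 4:x2, 5:pl, 6:m
edges: (0,2,post); (1,0,pre); (1,4,pre); (4,2,post); (4,5,post); (6,2,at)
branch 2 (rule r2):
nodes: 0:x1, 1:pl, 2:pl, 4:x2, 5:pl, 6:m, 7:m
edges: (0,2,post); (1,0,pre); (1,4,pre); (4,2,post); (4,5,post); (6,5,at); (7,2,at)


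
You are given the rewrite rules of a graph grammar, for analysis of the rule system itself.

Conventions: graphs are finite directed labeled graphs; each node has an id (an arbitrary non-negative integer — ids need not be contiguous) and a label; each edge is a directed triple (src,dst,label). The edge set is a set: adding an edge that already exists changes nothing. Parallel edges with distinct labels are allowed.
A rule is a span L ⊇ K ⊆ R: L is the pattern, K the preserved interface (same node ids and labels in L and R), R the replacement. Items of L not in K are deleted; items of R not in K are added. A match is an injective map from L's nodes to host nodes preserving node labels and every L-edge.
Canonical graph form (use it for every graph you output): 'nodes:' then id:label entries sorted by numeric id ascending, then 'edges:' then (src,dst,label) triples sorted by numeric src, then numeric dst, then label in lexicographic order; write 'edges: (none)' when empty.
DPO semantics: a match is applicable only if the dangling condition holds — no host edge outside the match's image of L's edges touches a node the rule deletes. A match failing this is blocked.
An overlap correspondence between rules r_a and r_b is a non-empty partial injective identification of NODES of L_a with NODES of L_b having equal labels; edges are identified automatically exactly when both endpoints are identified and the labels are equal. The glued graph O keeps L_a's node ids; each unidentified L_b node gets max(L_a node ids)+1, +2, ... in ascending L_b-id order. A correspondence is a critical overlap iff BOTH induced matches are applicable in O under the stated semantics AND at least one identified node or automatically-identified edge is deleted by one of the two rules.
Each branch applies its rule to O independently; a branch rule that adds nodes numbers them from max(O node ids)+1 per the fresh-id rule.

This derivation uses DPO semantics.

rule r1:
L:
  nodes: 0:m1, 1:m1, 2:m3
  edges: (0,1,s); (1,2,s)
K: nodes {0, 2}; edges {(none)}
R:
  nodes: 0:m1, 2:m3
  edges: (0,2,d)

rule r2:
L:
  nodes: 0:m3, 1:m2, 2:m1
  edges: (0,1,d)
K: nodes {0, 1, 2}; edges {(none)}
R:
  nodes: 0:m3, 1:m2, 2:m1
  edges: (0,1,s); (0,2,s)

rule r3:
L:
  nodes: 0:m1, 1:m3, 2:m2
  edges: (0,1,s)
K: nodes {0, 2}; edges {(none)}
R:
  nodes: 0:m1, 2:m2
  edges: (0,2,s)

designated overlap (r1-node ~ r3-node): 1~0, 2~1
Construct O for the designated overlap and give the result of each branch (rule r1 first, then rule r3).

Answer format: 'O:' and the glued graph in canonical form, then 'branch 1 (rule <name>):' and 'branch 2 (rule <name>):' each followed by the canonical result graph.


O:
nodes: 0:m1, 1:m1, 2:m3, 3:m2
edges: (0,1,s); (1,2,s)
branch 1 (rule r1):
nodes: 0:m1, 2:m3, 3:m2
edges: (0,2,d)
branch 2 (rule r3):
nodes: 0:m1, 1:m1, 3:m2
edges: (0,1,s); (1,3,s)
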